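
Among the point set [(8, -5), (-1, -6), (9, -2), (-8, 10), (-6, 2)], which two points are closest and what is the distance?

Computing all pairwise distances among 5 points:

d((8, -5), (-1, -6)) = 9.0554
d((8, -5), (9, -2)) = 3.1623 <-- minimum
d((8, -5), (-8, 10)) = 21.9317
d((8, -5), (-6, 2)) = 15.6525
d((-1, -6), (9, -2)) = 10.7703
d((-1, -6), (-8, 10)) = 17.4642
d((-1, -6), (-6, 2)) = 9.434
d((9, -2), (-8, 10)) = 20.8087
d((9, -2), (-6, 2)) = 15.5242
d((-8, 10), (-6, 2)) = 8.2462

Closest pair: (8, -5) and (9, -2) with distance 3.1623

The closest pair is (8, -5) and (9, -2) with Euclidean distance 3.1623. For 5 points, brute-force pairwise comparison is shown above. For large n, the divide-and-conquer algorithm (sort by x, recurse on halves, check the dividing strip) achieves O(n log n).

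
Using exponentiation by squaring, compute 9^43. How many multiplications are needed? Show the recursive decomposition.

Computing 9^43 by squaring (build up from 9^1; each line after the first costs one multiplication):

9^1 = 9
9^2 = (9^1)^2 = 9^2 = 81
9^4 = (9^2)^2 = 81^2 = 6561
9^5 = 9 * 9^4 = 9 * 6561 = 59049
9^10 = (9^5)^2 = 59049^2 = 3486784401
9^20 = (9^10)^2 = 3486784401^2 = 12157665459056928801
9^21 = 9 * 9^20 = 9 * 12157665459056928801 = 109418989131512359209
9^42 = (9^21)^2 = 109418989131512359209^2 = 11972515182562019788602740026717047105681
9^43 = 9 * 9^42 = 9 * 11972515182562019788602740026717047105681 = 107752636643058178097424660240453423951129

Result: 107752636643058178097424660240453423951129
Multiplications needed: 8 (8 lines after 9^1)

9^43 = 107752636643058178097424660240453423951129. Using exponentiation by squaring, this requires 8 multiplications. The key idea: if the exponent is even, square the half-power; if odd, multiply by the base once.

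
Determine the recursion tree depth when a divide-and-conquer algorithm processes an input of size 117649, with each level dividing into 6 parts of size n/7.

For divide and conquer with division factor 7:

Problem sizes at each level:
Level 0: 117649
Level 1: 16807
Level 2: 2401
Level 3: 343
Level 4: 49
Level 5: 7
Level 6: 1

The root is level 0 and the size-1 base case is level 6 (the tree spans levels 0 through 6, i.e. 7 levels counting the root), so the depth is the number of divisions: log_7(117649) = 6

The recursion tree depth is log_7(117649) = 6. At each level, the problem size is divided by 7, so it takes 6 divisions to reduce to a base case of size 1. The algorithm makes 6 recursive calls at each level.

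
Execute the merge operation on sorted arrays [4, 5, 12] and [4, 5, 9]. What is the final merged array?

Merging process:

Compare 4 vs 4: take 4 from left. Merged: [4]
Compare 5 vs 4: take 4 from right. Merged: [4, 4]
Compare 5 vs 5: take 5 from left. Merged: [4, 4, 5]
Compare 12 vs 5: take 5 from right. Merged: [4, 4, 5, 5]
Compare 12 vs 9: take 9 from right. Merged: [4, 4, 5, 5, 9]
Append remaining from left: [12]. Merged: [4, 4, 5, 5, 9, 12]

Final merged array: [4, 4, 5, 5, 9, 12]
Total comparisons: 5

The merged array is [4, 4, 5, 5, 9, 12], requiring 5 comparisons. The merge step runs in O(n) time where n is the total number of elements.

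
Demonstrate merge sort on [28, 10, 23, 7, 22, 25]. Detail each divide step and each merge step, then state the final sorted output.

Merge sort trace:

Split: [28, 10, 23, 7, 22, 25] -> [28, 10, 23] and [7, 22, 25]
  Split: [28, 10, 23] -> [28] and [10, 23]
    Split: [10, 23] -> [10] and [23]
    Merge: [10] + [23] -> [10, 23]
  Merge: [28] + [10, 23] -> [10, 23, 28]
  Split: [7, 22, 25] -> [7] and [22, 25]
    Split: [22, 25] -> [22] and [25]
    Merge: [22] + [25] -> [22, 25]
  Merge: [7] + [22, 25] -> [7, 22, 25]
Merge: [10, 23, 28] + [7, 22, 25] -> [7, 10, 22, 23, 25, 28]

Final sorted array: [7, 10, 22, 23, 25, 28]

The merge sort proceeds by recursively splitting the array and merging sorted halves.
After all merges, the sorted array is [7, 10, 22, 23, 25, 28].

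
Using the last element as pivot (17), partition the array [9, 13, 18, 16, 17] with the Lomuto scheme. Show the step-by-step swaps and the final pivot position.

Lomuto partition with pivot = 17:

Initial array: [9, 13, 18, 16, 17]

arr[0]=9 <= 17: swap with position 0, array becomes [9, 13, 18, 16, 17]
arr[1]=13 <= 17: swap with position 1, array becomes [9, 13, 18, 16, 17]
arr[2]=18 > 17: no swap
arr[3]=16 <= 17: swap with position 2, array becomes [9, 13, 16, 18, 17]

Place pivot at position 3: [9, 13, 16, 17, 18]
Pivot position: 3

After partitioning with pivot 17, the array becomes [9, 13, 16, 17, 18]. The pivot is placed at index 3. All elements to the left of the pivot are <= 17, and all elements to the right are > 17.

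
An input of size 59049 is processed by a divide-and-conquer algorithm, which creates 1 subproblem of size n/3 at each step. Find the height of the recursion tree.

For divide and conquer with division factor 3:

Problem sizes at each level:
Level 0: 59049
Level 1: 19683
Level 2: 6561
Level 3: 2187
Level 4: 729
Level 5: 243
Level 6: 81
Level 7: 27
Level 8: 9
Level 9: 3
Level 10: 1

The root is level 0 and the size-1 base case is level 10 (the tree spans levels 0 through 10, i.e. 11 levels counting the root), so the depth is the number of divisions: log_3(59049) = 10

The recursion tree depth is log_3(59049) = 10. At each level, the problem size is divided by 3, so it takes 10 divisions to reduce to a base case of size 1. The algorithm makes 1 recursive call at each level.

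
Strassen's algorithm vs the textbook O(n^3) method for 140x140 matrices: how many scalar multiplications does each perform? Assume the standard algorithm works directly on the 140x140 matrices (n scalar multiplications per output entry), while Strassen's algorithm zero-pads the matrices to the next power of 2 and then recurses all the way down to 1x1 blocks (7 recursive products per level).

Matrix multiplication for 140x140 matrices:

Strassen's algorithm requires power-of-2 dimensions. Pad 140x140 to 256x256 (next power of 2).

Standard algorithm: 140^3 = 2744000 multiplications
Strassen's algorithm: 7^(log2(256)) = 7^8 = 5764801 multiplications
Difference: 2744000 - 5764801 = -3020801 (Strassen uses MORE here due to padding overhead — for small or just-over-power-of-2 n, padding can outweigh the per-level savings)

Standard: 2744000 multiplications (140^3). Strassen: 5764801 multiplications (7^8, after padding to 256x256). Strassen reduces 8 recursive multiplications to 7 at each level.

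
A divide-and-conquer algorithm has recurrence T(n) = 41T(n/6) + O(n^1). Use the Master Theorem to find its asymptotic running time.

Master Theorem for T(n) = 41T(n/6) + O(n^1):

a = 41, b = 6, c = 1
log_b(a) = log_6(41) = 2.0726

Case 1: c = 1 < log_6(41) = 2.0726
T(n) = O(n^(log_6 41))

For T(n) = 41T(n/6) + O(n^1): log_6(41) = 2.0726. This is Case 1 of the Master Theorem (c < log_b(a), work dominated by leaves), giving O(n^(log_6 41)).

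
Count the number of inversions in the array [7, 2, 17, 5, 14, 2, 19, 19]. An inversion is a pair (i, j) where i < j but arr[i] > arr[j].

Finding inversions in [7, 2, 17, 5, 14, 2, 19, 19]:

(0, 1): arr[0]=7 > arr[1]=2
(0, 3): arr[0]=7 > arr[3]=5
(0, 5): arr[0]=7 > arr[5]=2
(2, 3): arr[2]=17 > arr[3]=5
(2, 4): arr[2]=17 > arr[4]=14
(2, 5): arr[2]=17 > arr[5]=2
(3, 5): arr[3]=5 > arr[5]=2
(4, 5): arr[4]=14 > arr[5]=2

Total inversions: 8

The array has 8 inversion(s): (0,1), (0,3), (0,5), (2,3), (2,4), (2,5), (3,5), (4,5). Each pair (i,j) satisfies i < j and arr[i] > arr[j].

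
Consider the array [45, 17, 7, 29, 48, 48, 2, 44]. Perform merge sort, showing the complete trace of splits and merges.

Merge sort trace:

Split: [45, 17, 7, 29, 48, 48, 2, 44] -> [45, 17, 7, 29] and [48, 48, 2, 44]
  Split: [45, 17, 7, 29] -> [45, 17] and [7, 29]
    Split: [45, 17] -> [45] and [17]
    Merge: [45] + [17] -> [17, 45]
    Split: [7, 29] -> [7] and [29]
    Merge: [7] + [29] -> [7, 29]
  Merge: [17, 45] + [7, 29] -> [7, 17, 29, 45]
  Split: [48, 48, 2, 44] -> [48, 48] and [2, 44]
    Split: [48, 48] -> [48] and [48]
    Merge: [48] + [48] -> [48, 48]
    Split: [2, 44] -> [2] and [44]
    Merge: [2] + [44] -> [2, 44]
  Merge: [48, 48] + [2, 44] -> [2, 44, 48, 48]
Merge: [7, 17, 29, 45] + [2, 44, 48, 48] -> [2, 7, 17, 29, 44, 45, 48, 48]

Final sorted array: [2, 7, 17, 29, 44, 45, 48, 48]

The merge sort proceeds by recursively splitting the array and merging sorted halves.
After all merges, the sorted array is [2, 7, 17, 29, 44, 45, 48, 48].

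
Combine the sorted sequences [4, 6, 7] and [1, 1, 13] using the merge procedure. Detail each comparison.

Merging process:

Compare 4 vs 1: take 1 from right. Merged: [1]
Compare 4 vs 1: take 1 from right. Merged: [1, 1]
Compare 4 vs 13: take 4 from left. Merged: [1, 1, 4]
Compare 6 vs 13: take 6 from left. Merged: [1, 1, 4, 6]
Compare 7 vs 13: take 7 from left. Merged: [1, 1, 4, 6, 7]
Append remaining from right: [13]. Merged: [1, 1, 4, 6, 7, 13]

Final merged array: [1, 1, 4, 6, 7, 13]
Total comparisons: 5

The merged array is [1, 1, 4, 6, 7, 13], requiring 5 comparisons. The merge step runs in O(n) time where n is the total number of elements.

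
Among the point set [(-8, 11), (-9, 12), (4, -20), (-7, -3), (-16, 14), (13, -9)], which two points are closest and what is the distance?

Computing all pairwise distances among 6 points:

d((-8, 11), (-9, 12)) = 1.4142 <-- minimum
d((-8, 11), (4, -20)) = 33.2415
d((-8, 11), (-7, -3)) = 14.0357
d((-8, 11), (-16, 14)) = 8.544
d((-8, 11), (13, -9)) = 29.0
d((-9, 12), (4, -20)) = 34.5398
d((-9, 12), (-7, -3)) = 15.1327
d((-9, 12), (-16, 14)) = 7.2801
d((-9, 12), (13, -9)) = 30.4138
d((4, -20), (-7, -3)) = 20.2485
d((4, -20), (-16, 14)) = 39.4462
d((4, -20), (13, -9)) = 14.2127
d((-7, -3), (-16, 14)) = 19.2354
d((-7, -3), (13, -9)) = 20.8806
d((-16, 14), (13, -9)) = 37.0135

Closest pair: (-8, 11) and (-9, 12) with distance 1.4142

The closest pair is (-8, 11) and (-9, 12) with Euclidean distance 1.4142. For 6 points, brute-force pairwise comparison is shown above. For large n, the divide-and-conquer algorithm (sort by x, recurse on halves, check the dividing strip) achieves O(n log n).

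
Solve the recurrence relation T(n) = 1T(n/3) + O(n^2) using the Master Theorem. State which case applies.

Master Theorem for T(n) = 1T(n/3) + O(n^2):

a = 1, b = 3, c = 2
log_b(a) = log_3(1) = 0.0000

Case 3: c = 2 > log_3(1) = 0.0000
T(n) = O(n^2) = O(n^2)

For T(n) = 1T(n/3) + O(n^2): log_3(1) = 0.0000. This is Case 3 of the Master Theorem (c > log_b(a), work dominated by root), giving O(n^2).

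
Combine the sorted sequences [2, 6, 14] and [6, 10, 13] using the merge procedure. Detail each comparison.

Merging process:

Compare 2 vs 6: take 2 from left. Merged: [2]
Compare 6 vs 6: take 6 from left. Merged: [2, 6]
Compare 14 vs 6: take 6 from right. Merged: [2, 6, 6]
Compare 14 vs 10: take 10 from right. Merged: [2, 6, 6, 10]
Compare 14 vs 13: take 13 from right. Merged: [2, 6, 6, 10, 13]
Append remaining from left: [14]. Merged: [2, 6, 6, 10, 13, 14]

Final merged array: [2, 6, 6, 10, 13, 14]
Total comparisons: 5

The merged array is [2, 6, 6, 10, 13, 14], requiring 5 comparisons. The merge step runs in O(n) time where n is the total number of elements.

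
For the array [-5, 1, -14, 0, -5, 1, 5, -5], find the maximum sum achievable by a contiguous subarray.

Using Kadane's algorithm on [-5, 1, -14, 0, -5, 1, 5, -5]:

Scanning through the array:
Position 1 (value 1): max_ending_here = 1, max_so_far = 1
Position 2 (value -14): max_ending_here = -13, max_so_far = 1
Position 3 (value 0): max_ending_here = 0, max_so_far = 1
Position 4 (value -5): max_ending_here = -5, max_so_far = 1
Position 5 (value 1): max_ending_here = 1, max_so_far = 1
Position 6 (value 5): max_ending_here = 6, max_so_far = 6
Position 7 (value -5): max_ending_here = 1, max_so_far = 6

Maximum subarray: [1, 5]
Maximum sum: 6

The maximum subarray is [1, 5] with sum 6. This subarray runs from index 5 to index 6.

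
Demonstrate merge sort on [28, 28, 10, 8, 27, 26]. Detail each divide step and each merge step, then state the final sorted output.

Merge sort trace:

Split: [28, 28, 10, 8, 27, 26] -> [28, 28, 10] and [8, 27, 26]
  Split: [28, 28, 10] -> [28] and [28, 10]
    Split: [28, 10] -> [28] and [10]
    Merge: [28] + [10] -> [10, 28]
  Merge: [28] + [10, 28] -> [10, 28, 28]
  Split: [8, 27, 26] -> [8] and [27, 26]
    Split: [27, 26] -> [27] and [26]
    Merge: [27] + [26] -> [26, 27]
  Merge: [8] + [26, 27] -> [8, 26, 27]
Merge: [10, 28, 28] + [8, 26, 27] -> [8, 10, 26, 27, 28, 28]

Final sorted array: [8, 10, 26, 27, 28, 28]

The merge sort proceeds by recursively splitting the array and merging sorted halves.
After all merges, the sorted array is [8, 10, 26, 27, 28, 28].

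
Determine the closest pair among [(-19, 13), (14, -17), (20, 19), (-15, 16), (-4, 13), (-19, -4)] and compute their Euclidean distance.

Computing all pairwise distances among 6 points:

d((-19, 13), (14, -17)) = 44.5982
d((-19, 13), (20, 19)) = 39.4588
d((-19, 13), (-15, 16)) = 5.0 <-- minimum
d((-19, 13), (-4, 13)) = 15.0
d((-19, 13), (-19, -4)) = 17.0
d((14, -17), (20, 19)) = 36.4966
d((14, -17), (-15, 16)) = 43.9318
d((14, -17), (-4, 13)) = 34.9857
d((14, -17), (-19, -4)) = 35.4683
d((20, 19), (-15, 16)) = 35.1283
d((20, 19), (-4, 13)) = 24.7386
d((20, 19), (-19, -4)) = 45.2769
d((-15, 16), (-4, 13)) = 11.4018
d((-15, 16), (-19, -4)) = 20.3961
d((-4, 13), (-19, -4)) = 22.6716

Closest pair: (-19, 13) and (-15, 16) with distance 5.0

The closest pair is (-19, 13) and (-15, 16) with Euclidean distance 5.0. For 6 points, brute-force pairwise comparison is shown above. For large n, the divide-and-conquer algorithm (sort by x, recurse on halves, check the dividing strip) achieves O(n log n).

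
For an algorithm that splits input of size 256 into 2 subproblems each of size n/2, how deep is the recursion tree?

For divide and conquer with division factor 2:

Problem sizes at each level:
Level 0: 256
Level 1: 128
Level 2: 64
Level 3: 32
Level 4: 16
Level 5: 8
Level 6: 4
Level 7: 2
Level 8: 1

The root is level 0 and the size-1 base case is level 8 (the tree spans levels 0 through 8, i.e. 9 levels counting the root), so the depth is the number of divisions: log_2(256) = 8

The recursion tree depth is log_2(256) = 8. At each level, the problem size is divided by 2, so it takes 8 divisions to reduce to a base case of size 1. The algorithm makes 2 recursive calls at each level.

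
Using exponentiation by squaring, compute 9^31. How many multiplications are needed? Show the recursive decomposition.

Computing 9^31 by squaring (build up from 9^1; each line after the first costs one multiplication):

9^1 = 9
9^2 = (9^1)^2 = 9^2 = 81
9^3 = 9 * 9^2 = 9 * 81 = 729
9^6 = (9^3)^2 = 729^2 = 531441
9^7 = 9 * 9^6 = 9 * 531441 = 4782969
9^14 = (9^7)^2 = 4782969^2 = 22876792454961
9^15 = 9 * 9^14 = 9 * 22876792454961 = 205891132094649
9^30 = (9^15)^2 = 205891132094649^2 = 42391158275216203514294433201
9^31 = 9 * 9^30 = 9 * 42391158275216203514294433201 = 381520424476945831628649898809

Result: 381520424476945831628649898809
Multiplications needed: 8 (8 lines after 9^1)

9^31 = 381520424476945831628649898809. Using exponentiation by squaring, this requires 8 multiplications. The key idea: if the exponent is even, square the half-power; if odd, multiply by the base once.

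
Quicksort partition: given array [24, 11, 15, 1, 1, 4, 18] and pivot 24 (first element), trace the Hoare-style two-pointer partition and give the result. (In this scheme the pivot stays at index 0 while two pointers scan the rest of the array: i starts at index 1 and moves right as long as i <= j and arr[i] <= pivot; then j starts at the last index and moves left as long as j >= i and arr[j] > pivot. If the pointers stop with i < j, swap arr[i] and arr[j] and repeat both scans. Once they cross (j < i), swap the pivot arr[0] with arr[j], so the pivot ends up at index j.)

Hoare-style two-pointer partition with pivot = 24:

Initial array: [24, 11, 15, 1, 1, 4, 18]

Pointers start at i = 1, j = 6.
i ends at 7, j ends at 6: the pointers have crossed (j < i), so scanning stops.

Swap pivot arr[0] with arr[6] to place pivot at position 6: [18, 11, 15, 1, 1, 4, 24]
Pivot position: 6

After partitioning with pivot 24, the array becomes [18, 11, 15, 1, 1, 4, 24]. The pivot is placed at index 6. All elements to the left of the pivot are <= 24, and all elements to the right are > 24.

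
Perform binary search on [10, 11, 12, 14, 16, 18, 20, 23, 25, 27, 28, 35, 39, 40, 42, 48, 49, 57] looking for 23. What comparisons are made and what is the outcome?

Binary search for 23 in [10, 11, 12, 14, 16, 18, 20, 23, 25, 27, 28, 35, 39, 40, 42, 48, 49, 57]:

lo=0, hi=17, mid=8, arr[mid]=25 -> 25 > 23, search left half
lo=0, hi=7, mid=3, arr[mid]=14 -> 14 < 23, search right half
lo=4, hi=7, mid=5, arr[mid]=18 -> 18 < 23, search right half
lo=6, hi=7, mid=6, arr[mid]=20 -> 20 < 23, search right half
lo=7, hi=7, mid=7, arr[mid]=23 -> Found target at index 7!

Binary search finds 23 at index 7 after 5 comparisons. The search repeatedly halves the search space by comparing with the middle element.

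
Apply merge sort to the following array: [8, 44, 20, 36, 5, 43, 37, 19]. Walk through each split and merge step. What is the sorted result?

Merge sort trace:

Split: [8, 44, 20, 36, 5, 43, 37, 19] -> [8, 44, 20, 36] and [5, 43, 37, 19]
  Split: [8, 44, 20, 36] -> [8, 44] and [20, 36]
    Split: [8, 44] -> [8] and [44]
    Merge: [8] + [44] -> [8, 44]
    Split: [20, 36] -> [20] and [36]
    Merge: [20] + [36] -> [20, 36]
  Merge: [8, 44] + [20, 36] -> [8, 20, 36, 44]
  Split: [5, 43, 37, 19] -> [5, 43] and [37, 19]
    Split: [5, 43] -> [5] and [43]
    Merge: [5] + [43] -> [5, 43]
    Split: [37, 19] -> [37] and [19]
    Merge: [37] + [19] -> [19, 37]
  Merge: [5, 43] + [19, 37] -> [5, 19, 37, 43]
Merge: [8, 20, 36, 44] + [5, 19, 37, 43] -> [5, 8, 19, 20, 36, 37, 43, 44]

Final sorted array: [5, 8, 19, 20, 36, 37, 43, 44]

The merge sort proceeds by recursively splitting the array and merging sorted halves.
After all merges, the sorted array is [5, 8, 19, 20, 36, 37, 43, 44].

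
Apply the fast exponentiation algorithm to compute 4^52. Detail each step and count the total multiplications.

Computing 4^52 by squaring (build up from 4^1; each line after the first costs one multiplication):

4^1 = 4
4^2 = (4^1)^2 = 4^2 = 16
4^3 = 4 * 4^2 = 4 * 16 = 64
4^6 = (4^3)^2 = 64^2 = 4096
4^12 = (4^6)^2 = 4096^2 = 16777216
4^13 = 4 * 4^12 = 4 * 16777216 = 67108864
4^26 = (4^13)^2 = 67108864^2 = 4503599627370496
4^52 = (4^26)^2 = 4503599627370496^2 = 20282409603651670423947251286016

Result: 20282409603651670423947251286016
Multiplications needed: 7 (7 lines after 4^1)

4^52 = 20282409603651670423947251286016. Using exponentiation by squaring, this requires 7 multiplications. The key idea: if the exponent is even, square the half-power; if odd, multiply by the base once.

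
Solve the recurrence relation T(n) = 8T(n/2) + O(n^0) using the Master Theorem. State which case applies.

Master Theorem for T(n) = 8T(n/2) + O(n^0):

a = 8, b = 2, c = 0
log_b(a) = log_2(8) = 3.0000

Case 1: c = 0 < log_2(8) = 3.0000
T(n) = O(n^(log_2 8)) = O(n^3)

For T(n) = 8T(n/2) + O(n^0): log_2(8) = 3.0000. This is Case 1 of the Master Theorem (c < log_b(a), work dominated by leaves), giving O(n^3).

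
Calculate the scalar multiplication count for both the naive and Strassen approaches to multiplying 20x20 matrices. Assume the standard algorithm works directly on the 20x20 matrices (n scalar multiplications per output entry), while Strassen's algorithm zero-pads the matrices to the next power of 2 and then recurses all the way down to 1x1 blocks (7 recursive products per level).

Matrix multiplication for 20x20 matrices:

Strassen's algorithm requires power-of-2 dimensions. Pad 20x20 to 32x32 (next power of 2).

Standard algorithm: 20^3 = 8000 multiplications
Strassen's algorithm: 7^(log2(32)) = 7^5 = 16807 multiplications
Difference: 8000 - 16807 = -8807 (Strassen uses MORE here due to padding overhead — for small or just-over-power-of-2 n, padding can outweigh the per-level savings)

Standard: 8000 multiplications (20^3). Strassen: 16807 multiplications (7^5, after padding to 32x32). Strassen reduces 8 recursive multiplications to 7 at each level.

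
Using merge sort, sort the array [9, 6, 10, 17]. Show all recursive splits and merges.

Merge sort trace:

Split: [9, 6, 10, 17] -> [9, 6] and [10, 17]
  Split: [9, 6] -> [9] and [6]
  Merge: [9] + [6] -> [6, 9]
  Split: [10, 17] -> [10] and [17]
  Merge: [10] + [17] -> [10, 17]
Merge: [6, 9] + [10, 17] -> [6, 9, 10, 17]

Final sorted array: [6, 9, 10, 17]

The merge sort proceeds by recursively splitting the array and merging sorted halves.
After all merges, the sorted array is [6, 9, 10, 17].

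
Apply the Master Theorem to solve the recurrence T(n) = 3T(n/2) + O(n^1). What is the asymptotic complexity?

Master Theorem for T(n) = 3T(n/2) + O(n^1):

a = 3, b = 2, c = 1
log_b(a) = log_2(3) = 1.5850

Case 1: c = 1 < log_2(3) = 1.5850
T(n) = O(n^(log_2 3))

For T(n) = 3T(n/2) + O(n^1): log_2(3) = 1.5850. This is Case 1 of the Master Theorem (c < log_b(a), work dominated by leaves), giving O(n^(log_2 3)).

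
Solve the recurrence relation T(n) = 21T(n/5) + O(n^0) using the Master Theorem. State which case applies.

Master Theorem for T(n) = 21T(n/5) + O(n^0):

a = 21, b = 5, c = 0
log_b(a) = log_5(21) = 1.8917

Case 1: c = 0 < log_5(21) = 1.8917
T(n) = O(n^(log_5 21))

For T(n) = 21T(n/5) + O(n^0): log_5(21) = 1.8917. This is Case 1 of the Master Theorem (c < log_b(a), work dominated by leaves), giving O(n^(log_5 21)).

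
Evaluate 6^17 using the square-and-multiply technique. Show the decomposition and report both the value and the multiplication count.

Computing 6^17 by squaring (build up from 6^1; each line after the first costs one multiplication):

6^1 = 6
6^2 = (6^1)^2 = 6^2 = 36
6^4 = (6^2)^2 = 36^2 = 1296
6^8 = (6^4)^2 = 1296^2 = 1679616
6^16 = (6^8)^2 = 1679616^2 = 2821109907456
6^17 = 6 * 6^16 = 6 * 2821109907456 = 16926659444736

Result: 16926659444736
Multiplications needed: 5 (5 lines after 6^1)

6^17 = 16926659444736. Using exponentiation by squaring, this requires 5 multiplications. The key idea: if the exponent is even, square the half-power; if odd, multiply by the base once.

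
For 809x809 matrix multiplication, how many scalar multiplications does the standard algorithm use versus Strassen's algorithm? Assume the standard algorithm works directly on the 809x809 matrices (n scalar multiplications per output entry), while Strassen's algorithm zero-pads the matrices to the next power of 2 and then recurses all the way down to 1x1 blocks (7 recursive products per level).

Matrix multiplication for 809x809 matrices:

Strassen's algorithm requires power-of-2 dimensions. Pad 809x809 to 1024x1024 (next power of 2).

Standard algorithm: 809^3 = 529475129 multiplications
Strassen's algorithm: 7^(log2(1024)) = 7^10 = 282475249 multiplications
Savings: 529475129 - 282475249 = 246999880 multiplications

Standard: 529475129 multiplications (809^3). Strassen: 282475249 multiplications (7^10, after padding to 1024x1024). Strassen reduces 8 recursive multiplications to 7 at each level.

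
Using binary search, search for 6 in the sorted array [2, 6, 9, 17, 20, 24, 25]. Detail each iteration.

Binary search for 6 in [2, 6, 9, 17, 20, 24, 25]:

lo=0, hi=6, mid=3, arr[mid]=17 -> 17 > 6, search left half
lo=0, hi=2, mid=1, arr[mid]=6 -> Found target at index 1!

Binary search finds 6 at index 1 after 2 comparisons. The search repeatedly halves the search space by comparing with the middle element.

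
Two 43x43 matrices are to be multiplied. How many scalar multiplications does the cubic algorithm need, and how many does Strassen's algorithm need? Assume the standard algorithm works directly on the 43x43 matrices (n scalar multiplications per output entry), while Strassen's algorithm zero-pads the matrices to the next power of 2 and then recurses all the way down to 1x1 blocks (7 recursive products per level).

Matrix multiplication for 43x43 matrices:

Strassen's algorithm requires power-of-2 dimensions. Pad 43x43 to 64x64 (next power of 2).

Standard algorithm: 43^3 = 79507 multiplications
Strassen's algorithm: 7^(log2(64)) = 7^6 = 117649 multiplications
Difference: 79507 - 117649 = -38142 (Strassen uses MORE here due to padding overhead — for small or just-over-power-of-2 n, padding can outweigh the per-level savings)

Standard: 79507 multiplications (43^3). Strassen: 117649 multiplications (7^6, after padding to 64x64). Strassen reduces 8 recursive multiplications to 7 at each level.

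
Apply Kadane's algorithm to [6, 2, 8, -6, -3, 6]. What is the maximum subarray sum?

Using Kadane's algorithm on [6, 2, 8, -6, -3, 6]:

Scanning through the array:
Position 1 (value 2): max_ending_here = 8, max_so_far = 8
Position 2 (value 8): max_ending_here = 16, max_so_far = 16
Position 3 (value -6): max_ending_here = 10, max_so_far = 16
Position 4 (value -3): max_ending_here = 7, max_so_far = 16
Position 5 (value 6): max_ending_here = 13, max_so_far = 16

Maximum subarray: [6, 2, 8]
Maximum sum: 16

The maximum subarray is [6, 2, 8] with sum 16. This subarray runs from index 0 to index 2.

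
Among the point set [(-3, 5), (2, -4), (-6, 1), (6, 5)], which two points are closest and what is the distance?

Computing all pairwise distances among 4 points:

d((-3, 5), (2, -4)) = 10.2956
d((-3, 5), (-6, 1)) = 5.0 <-- minimum
d((-3, 5), (6, 5)) = 9.0
d((2, -4), (-6, 1)) = 9.434
d((2, -4), (6, 5)) = 9.8489
d((-6, 1), (6, 5)) = 12.6491

Closest pair: (-3, 5) and (-6, 1) with distance 5.0

The closest pair is (-3, 5) and (-6, 1) with Euclidean distance 5.0. For 4 points, brute-force pairwise comparison is shown above. For large n, the divide-and-conquer algorithm (sort by x, recurse on halves, check the dividing strip) achieves O(n log n).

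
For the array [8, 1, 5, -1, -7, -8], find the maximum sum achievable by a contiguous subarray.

Using Kadane's algorithm on [8, 1, 5, -1, -7, -8]:

Scanning through the array:
Position 1 (value 1): max_ending_here = 9, max_so_far = 9
Position 2 (value 5): max_ending_here = 14, max_so_far = 14
Position 3 (value -1): max_ending_here = 13, max_so_far = 14
Position 4 (value -7): max_ending_here = 6, max_so_far = 14
Position 5 (value -8): max_ending_here = -2, max_so_far = 14

Maximum subarray: [8, 1, 5]
Maximum sum: 14

The maximum subarray is [8, 1, 5] with sum 14. This subarray runs from index 0 to index 2.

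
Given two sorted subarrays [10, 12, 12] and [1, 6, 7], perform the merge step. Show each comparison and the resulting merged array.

Merging process:

Compare 10 vs 1: take 1 from right. Merged: [1]
Compare 10 vs 6: take 6 from right. Merged: [1, 6]
Compare 10 vs 7: take 7 from right. Merged: [1, 6, 7]
Append remaining from left: [10, 12, 12]. Merged: [1, 6, 7, 10, 12, 12]

Final merged array: [1, 6, 7, 10, 12, 12]
Total comparisons: 3

The merged array is [1, 6, 7, 10, 12, 12], requiring 3 comparisons. The merge step runs in O(n) time where n is the total number of elements.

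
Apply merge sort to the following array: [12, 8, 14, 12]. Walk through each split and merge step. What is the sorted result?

Merge sort trace:

Split: [12, 8, 14, 12] -> [12, 8] and [14, 12]
  Split: [12, 8] -> [12] and [8]
  Merge: [12] + [8] -> [8, 12]
  Split: [14, 12] -> [14] and [12]
  Merge: [14] + [12] -> [12, 14]
Merge: [8, 12] + [12, 14] -> [8, 12, 12, 14]

Final sorted array: [8, 12, 12, 14]

The merge sort proceeds by recursively splitting the array and merging sorted halves.
After all merges, the sorted array is [8, 12, 12, 14].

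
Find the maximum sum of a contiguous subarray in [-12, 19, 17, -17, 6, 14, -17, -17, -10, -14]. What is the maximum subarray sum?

Using Kadane's algorithm on [-12, 19, 17, -17, 6, 14, -17, -17, -10, -14]:

Scanning through the array:
Position 1 (value 19): max_ending_here = 19, max_so_far = 19
Position 2 (value 17): max_ending_here = 36, max_so_far = 36
Position 3 (value -17): max_ending_here = 19, max_so_far = 36
Position 4 (value 6): max_ending_here = 25, max_so_far = 36
Position 5 (value 14): max_ending_here = 39, max_so_far = 39
Position 6 (value -17): max_ending_here = 22, max_so_far = 39
Position 7 (value -17): max_ending_here = 5, max_so_far = 39
Position 8 (value -10): max_ending_here = -5, max_so_far = 39
Position 9 (value -14): max_ending_here = -14, max_so_far = 39

Maximum subarray: [19, 17, -17, 6, 14]
Maximum sum: 39

The maximum subarray is [19, 17, -17, 6, 14] with sum 39. This subarray runs from index 1 to index 5.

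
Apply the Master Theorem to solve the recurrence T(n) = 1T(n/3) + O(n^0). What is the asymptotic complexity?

Master Theorem for T(n) = 1T(n/3) + O(n^0):

a = 1, b = 3, c = 0
log_b(a) = log_3(1) = 0.0000

Case 2: c = 0 = log_3(1) = 0.0000
T(n) = O(n^0 log n) = O(log n)

For T(n) = 1T(n/3) + O(n^0): log_3(1) = 0.0000. This is Case 2 of the Master Theorem (c = log_b(a), equal work at all levels), giving O(log n).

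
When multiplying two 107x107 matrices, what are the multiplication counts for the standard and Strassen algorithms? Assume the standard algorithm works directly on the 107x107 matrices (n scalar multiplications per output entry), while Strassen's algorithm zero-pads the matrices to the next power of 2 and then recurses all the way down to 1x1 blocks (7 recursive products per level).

Matrix multiplication for 107x107 matrices:

Strassen's algorithm requires power-of-2 dimensions. Pad 107x107 to 128x128 (next power of 2).

Standard algorithm: 107^3 = 1225043 multiplications
Strassen's algorithm: 7^(log2(128)) = 7^7 = 823543 multiplications
Savings: 1225043 - 823543 = 401500 multiplications

Standard: 1225043 multiplications (107^3). Strassen: 823543 multiplications (7^7, after padding to 128x128). Strassen reduces 8 recursive multiplications to 7 at each level.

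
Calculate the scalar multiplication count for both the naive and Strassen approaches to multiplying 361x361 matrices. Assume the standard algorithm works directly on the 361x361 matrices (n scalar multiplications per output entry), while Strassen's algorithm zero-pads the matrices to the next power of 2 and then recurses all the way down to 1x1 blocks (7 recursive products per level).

Matrix multiplication for 361x361 matrices:

Strassen's algorithm requires power-of-2 dimensions. Pad 361x361 to 512x512 (next power of 2).

Standard algorithm: 361^3 = 47045881 multiplications
Strassen's algorithm: 7^(log2(512)) = 7^9 = 40353607 multiplications
Savings: 47045881 - 40353607 = 6692274 multiplications

Standard: 47045881 multiplications (361^3). Strassen: 40353607 multiplications (7^9, after padding to 512x512). Strassen reduces 8 recursive multiplications to 7 at each level.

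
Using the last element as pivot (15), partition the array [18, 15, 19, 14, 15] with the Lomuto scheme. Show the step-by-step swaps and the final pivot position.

Lomuto partition with pivot = 15:

Initial array: [18, 15, 19, 14, 15]

arr[0]=18 > 15: no swap
arr[1]=15 <= 15: swap with position 0, array becomes [15, 18, 19, 14, 15]
arr[2]=19 > 15: no swap
arr[3]=14 <= 15: swap with position 1, array becomes [15, 14, 19, 18, 15]

Place pivot at position 2: [15, 14, 15, 18, 19]
Pivot position: 2

After partitioning with pivot 15, the array becomes [15, 14, 15, 18, 19]. The pivot is placed at index 2. All elements to the left of the pivot are <= 15, and all elements to the right are > 15.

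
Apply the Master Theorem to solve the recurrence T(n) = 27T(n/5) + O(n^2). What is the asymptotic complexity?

Master Theorem for T(n) = 27T(n/5) + O(n^2):

a = 27, b = 5, c = 2
log_b(a) = log_5(27) = 2.0478

Case 1: c = 2 < log_5(27) = 2.0478
T(n) = O(n^(log_5 27))

For T(n) = 27T(n/5) + O(n^2): log_5(27) = 2.0478. This is Case 1 of the Master Theorem (c < log_b(a), work dominated by leaves), giving O(n^(log_5 27)).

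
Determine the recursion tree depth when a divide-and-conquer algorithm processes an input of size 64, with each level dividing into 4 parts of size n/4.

For divide and conquer with division factor 4:

Problem sizes at each level:
Level 0: 64
Level 1: 16
Level 2: 4
Level 3: 1

The root is level 0 and the size-1 base case is level 3 (the tree spans levels 0 through 3, i.e. 4 levels counting the root), so the depth is the number of divisions: log_4(64) = 3

The recursion tree depth is log_4(64) = 3. At each level, the problem size is divided by 4, so it takes 3 divisions to reduce to a base case of size 1. The algorithm makes 4 recursive calls at each level.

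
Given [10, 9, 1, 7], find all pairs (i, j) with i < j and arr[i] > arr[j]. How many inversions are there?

Finding inversions in [10, 9, 1, 7]:

(0, 1): arr[0]=10 > arr[1]=9
(0, 2): arr[0]=10 > arr[2]=1
(0, 3): arr[0]=10 > arr[3]=7
(1, 2): arr[1]=9 > arr[2]=1
(1, 3): arr[1]=9 > arr[3]=7

Total inversions: 5

The array has 5 inversion(s): (0,1), (0,2), (0,3), (1,2), (1,3). Each pair (i,j) satisfies i < j and arr[i] > arr[j].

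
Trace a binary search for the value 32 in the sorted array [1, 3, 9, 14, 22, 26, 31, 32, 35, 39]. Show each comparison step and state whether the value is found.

Binary search for 32 in [1, 3, 9, 14, 22, 26, 31, 32, 35, 39]:

lo=0, hi=9, mid=4, arr[mid]=22 -> 22 < 32, search right half
lo=5, hi=9, mid=7, arr[mid]=32 -> Found target at index 7!

Binary search finds 32 at index 7 after 2 comparisons. The search repeatedly halves the search space by comparing with the middle element.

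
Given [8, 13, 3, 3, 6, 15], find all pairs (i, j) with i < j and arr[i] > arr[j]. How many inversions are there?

Finding inversions in [8, 13, 3, 3, 6, 15]:

(0, 2): arr[0]=8 > arr[2]=3
(0, 3): arr[0]=8 > arr[3]=3
(0, 4): arr[0]=8 > arr[4]=6
(1, 2): arr[1]=13 > arr[2]=3
(1, 3): arr[1]=13 > arr[3]=3
(1, 4): arr[1]=13 > arr[4]=6

Total inversions: 6

The array has 6 inversion(s): (0,2), (0,3), (0,4), (1,2), (1,3), (1,4). Each pair (i,j) satisfies i < j and arr[i] > arr[j].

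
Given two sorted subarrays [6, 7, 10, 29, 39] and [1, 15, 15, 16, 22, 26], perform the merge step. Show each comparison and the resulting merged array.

Merging process:

Compare 6 vs 1: take 1 from right. Merged: [1]
Compare 6 vs 15: take 6 from left. Merged: [1, 6]
Compare 7 vs 15: take 7 from left. Merged: [1, 6, 7]
Compare 10 vs 15: take 10 from left. Merged: [1, 6, 7, 10]
Compare 29 vs 15: take 15 from right. Merged: [1, 6, 7, 10, 15]
Compare 29 vs 15: take 15 from right. Merged: [1, 6, 7, 10, 15, 15]
Compare 29 vs 16: take 16 from right. Merged: [1, 6, 7, 10, 15, 15, 16]
Compare 29 vs 22: take 22 from right. Merged: [1, 6, 7, 10, 15, 15, 16, 22]
Compare 29 vs 26: take 26 from right. Merged: [1, 6, 7, 10, 15, 15, 16, 22, 26]
Append remaining from left: [29, 39]. Merged: [1, 6, 7, 10, 15, 15, 16, 22, 26, 29, 39]

Final merged array: [1, 6, 7, 10, 15, 15, 16, 22, 26, 29, 39]
Total comparisons: 9

The merged array is [1, 6, 7, 10, 15, 15, 16, 22, 26, 29, 39], requiring 9 comparisons. The merge step runs in O(n) time where n is the total number of elements.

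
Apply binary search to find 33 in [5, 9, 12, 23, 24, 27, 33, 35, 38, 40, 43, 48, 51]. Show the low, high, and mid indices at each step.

Binary search for 33 in [5, 9, 12, 23, 24, 27, 33, 35, 38, 40, 43, 48, 51]:

lo=0, hi=12, mid=6, arr[mid]=33 -> Found target at index 6!

Binary search finds 33 at index 6 after 1 comparisons. The search repeatedly halves the search space by comparing with the middle element.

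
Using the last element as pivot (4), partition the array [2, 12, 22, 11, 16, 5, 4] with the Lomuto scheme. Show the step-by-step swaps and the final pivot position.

Lomuto partition with pivot = 4:

Initial array: [2, 12, 22, 11, 16, 5, 4]

arr[0]=2 <= 4: swap with position 0, array becomes [2, 12, 22, 11, 16, 5, 4]
arr[1]=12 > 4: no swap
arr[2]=22 > 4: no swap
arr[3]=11 > 4: no swap
arr[4]=16 > 4: no swap
arr[5]=5 > 4: no swap

Place pivot at position 1: [2, 4, 22, 11, 16, 5, 12]
Pivot position: 1

After partitioning with pivot 4, the array becomes [2, 4, 22, 11, 16, 5, 12]. The pivot is placed at index 1. All elements to the left of the pivot are <= 4, and all elements to the right are > 4.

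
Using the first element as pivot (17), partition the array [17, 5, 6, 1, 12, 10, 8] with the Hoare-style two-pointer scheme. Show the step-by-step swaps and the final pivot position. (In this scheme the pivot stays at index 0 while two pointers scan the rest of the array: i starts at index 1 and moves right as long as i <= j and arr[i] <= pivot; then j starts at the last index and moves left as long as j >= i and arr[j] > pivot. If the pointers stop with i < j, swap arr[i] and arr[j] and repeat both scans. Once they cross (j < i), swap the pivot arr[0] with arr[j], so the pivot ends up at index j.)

Hoare-style two-pointer partition with pivot = 17:

Initial array: [17, 5, 6, 1, 12, 10, 8]

Pointers start at i = 1, j = 6.
i ends at 7, j ends at 6: the pointers have crossed (j < i), so scanning stops.

Swap pivot arr[0] with arr[6] to place pivot at position 6: [8, 5, 6, 1, 12, 10, 17]
Pivot position: 6

After partitioning with pivot 17, the array becomes [8, 5, 6, 1, 12, 10, 17]. The pivot is placed at index 6. All elements to the left of the pivot are <= 17, and all elements to the right are > 17.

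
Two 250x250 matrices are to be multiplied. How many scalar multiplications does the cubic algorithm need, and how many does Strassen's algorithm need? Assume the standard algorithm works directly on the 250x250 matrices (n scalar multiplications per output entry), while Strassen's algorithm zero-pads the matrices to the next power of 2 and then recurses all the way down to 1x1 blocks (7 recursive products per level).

Matrix multiplication for 250x250 matrices:

Strassen's algorithm requires power-of-2 dimensions. Pad 250x250 to 256x256 (next power of 2).

Standard algorithm: 250^3 = 15625000 multiplications
Strassen's algorithm: 7^(log2(256)) = 7^8 = 5764801 multiplications
Savings: 15625000 - 5764801 = 9860199 multiplications

Standard: 15625000 multiplications (250^3). Strassen: 5764801 multiplications (7^8, after padding to 256x256). Strassen reduces 8 recursive multiplications to 7 at each level.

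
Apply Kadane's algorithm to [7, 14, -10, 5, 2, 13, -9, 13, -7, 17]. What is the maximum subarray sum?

Using Kadane's algorithm on [7, 14, -10, 5, 2, 13, -9, 13, -7, 17]:

Scanning through the array:
Position 1 (value 14): max_ending_here = 21, max_so_far = 21
Position 2 (value -10): max_ending_here = 11, max_so_far = 21
Position 3 (value 5): max_ending_here = 16, max_so_far = 21
Position 4 (value 2): max_ending_here = 18, max_so_far = 21
Position 5 (value 13): max_ending_here = 31, max_so_far = 31
Position 6 (value -9): max_ending_here = 22, max_so_far = 31
Position 7 (value 13): max_ending_here = 35, max_so_far = 35
Position 8 (value -7): max_ending_here = 28, max_so_far = 35
Position 9 (value 17): max_ending_here = 45, max_so_far = 45

Maximum subarray: [7, 14, -10, 5, 2, 13, -9, 13, -7, 17]
Maximum sum: 45

The maximum subarray is [7, 14, -10, 5, 2, 13, -9, 13, -7, 17] with sum 45. This subarray runs from index 0 to index 9.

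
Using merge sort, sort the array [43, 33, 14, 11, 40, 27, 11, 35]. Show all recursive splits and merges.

Merge sort trace:

Split: [43, 33, 14, 11, 40, 27, 11, 35] -> [43, 33, 14, 11] and [40, 27, 11, 35]
  Split: [43, 33, 14, 11] -> [43, 33] and [14, 11]
    Split: [43, 33] -> [43] and [33]
    Merge: [43] + [33] -> [33, 43]
    Split: [14, 11] -> [14] and [11]
    Merge: [14] + [11] -> [11, 14]
  Merge: [33, 43] + [11, 14] -> [11, 14, 33, 43]
  Split: [40, 27, 11, 35] -> [40, 27] and [11, 35]
    Split: [40, 27] -> [40] and [27]
    Merge: [40] + [27] -> [27, 40]
    Split: [11, 35] -> [11] and [35]
    Merge: [11] + [35] -> [11, 35]
  Merge: [27, 40] + [11, 35] -> [11, 27, 35, 40]
Merge: [11, 14, 33, 43] + [11, 27, 35, 40] -> [11, 11, 14, 27, 33, 35, 40, 43]

Final sorted array: [11, 11, 14, 27, 33, 35, 40, 43]

The merge sort proceeds by recursively splitting the array and merging sorted halves.
After all merges, the sorted array is [11, 11, 14, 27, 33, 35, 40, 43].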